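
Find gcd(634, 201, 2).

1

gcd(634, 201):
  634 = 3·201 + 31
  201 = 6·31 + 15
  31 = 2·15 + 1
  15 = 15·1
so gcd(634, 201) = 1.
gcd(1, 2) = 1.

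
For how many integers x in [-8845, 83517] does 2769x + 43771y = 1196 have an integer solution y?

gcd(43771, 2769):
  43771 = 15·2769 + 2236
  2769 = 1·2236 + 533
  2236 = 4·533 + 104
  533 = 5·104 + 13
  104 = 8·13
so gcd(43771, 2769) = 13.
Back-substitute for Bézout coefficients:
  13 = 533 - 5·104
  ... = 2769·(411) + 43771·(-26)
Scale by 92: particular solution (37812, -2392); reduce x mod 3367: (775, -49).
General solution: x = 775 + 3367t, y = -49 - 213t for integer t.
-8845 ≤ 775 + 3367t ≤ 83517 gives t ∈ [-2, 24], which is 27 values.

27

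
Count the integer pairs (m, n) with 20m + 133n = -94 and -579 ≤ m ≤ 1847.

19

gcd(133, 20) = 1  (133 = 6·20 + 13, 20 = 1·13 + 7, 13 = 1·7 + 6, 7 = 1·6 + 1, 6 = 6·1).
Back-substituting, 20·(20) + 133·(-3) = 1.
Scale by -94: particular solution (-1880, 282); reduce m mod 133: (115, -18).
General solution: m = 115 + 133t, n = -18 - 20t for integer t.
-579 ≤ 115 + 133t ≤ 1847 gives t ∈ [-5, 13], which is 19 values.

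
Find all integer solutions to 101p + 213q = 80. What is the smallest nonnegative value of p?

gcd(213, 101) = 1  (213 = 2*101 + 11, 101 = 9*11 + 2, 11 = 5*2 + 1, 2 = 2*1).
1 divides 80, so solutions exist.
Back-substituting, 101*(-97) + 213*(46) = 1.
Scale by 80/1 = 80: (p₀, q₀) = (-7760, 3680).
General solution: p = -7760 + 213t, q = 3680 - 101t for integer t.
p ≥ 0: smallest is -7760 mod 213 = 121 (at t = 37), with q = -57.

121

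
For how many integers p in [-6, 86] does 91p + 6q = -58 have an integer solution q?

16

gcd(91, 6):
  91 = 15·6 + 1
  6 = 6·1
so gcd(91, 6) = 1.
Back-substitute for Bézout coefficients:
  1 = 91 - 15·6
  ... = 91·(1) + 6·(-15)
Scale by -58: particular solution (-58, 870); reduce p mod 6: (2, -40).
General solution: p = 2 + 6t, q = -40 - 91t for integer t.
-6 ≤ 2 + 6t ≤ 86 gives t ∈ [-1, 14], which is 16 values.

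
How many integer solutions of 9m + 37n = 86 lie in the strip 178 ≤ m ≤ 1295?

30

gcd(37, 9):
  37 = 4·9 + 1
  9 = 9·1
so gcd(37, 9) = 1.
Back-substitute for Bézout coefficients:
  1 = 37 - 4·9
  ... = 9·(-4) + 37·(1)
Scale by 86: particular solution (-344, 86); reduce m mod 37: (26, -4).
General solution: m = 26 + 37t, n = -4 - 9t for integer t.
178 ≤ 26 + 37t ≤ 1295 gives t ∈ [5, 34], which is 30 values.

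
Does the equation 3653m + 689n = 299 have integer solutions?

yes

gcd(3653, 689) = 13.
13 divides 299, so integer solutions exist.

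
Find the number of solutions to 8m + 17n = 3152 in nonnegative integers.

24

gcd(17, 8):
  17 = 2*8 + 1
  8 = 8*1
so gcd(17, 8) = 1.
Back-substitute for Bézout coefficients:
  1 = 17 - 2*8
  ... = 8*(-2) + 17*(1)
Scale by 3152: one solution is (-6304, 3152). Reduce m mod 17: (3, 184).
General: m = 3 + 17t, n = 184 - 8t.
m ≥ 0 ⇒ t ≥ 0; n ≥ 0 ⇒ t ≤ 23. So t ∈ [0, 23]: 24 solutions.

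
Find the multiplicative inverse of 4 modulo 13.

10

gcd(13, 4) = 1.
By Bézout, 4*(-3) + 13*(1) = 1.
So 4*-3 ≡ 1 (mod 13), and -3 mod 13 = 10.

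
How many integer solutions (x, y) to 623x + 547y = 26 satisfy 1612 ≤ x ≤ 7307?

gcd(623, 547) = 1  (623 = 1·547 + 76, 547 = 7·76 + 15, 76 = 5·15 + 1, 15 = 15·1).
Back-substituting, 623·(36) + 547·(-41) = 1.
Scale by 26: particular solution (936, -1066); reduce x mod 547: (389, -443).
General solution: x = 389 + 547t, y = -443 - 623t for integer t.
1612 ≤ 389 + 547t ≤ 7307 gives t ∈ [3, 12], which is 10 values.

10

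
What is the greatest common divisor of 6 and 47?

gcd(47, 6):
  47 = 7×6 + 5
  6 = 1×5 + 1
  5 = 5×1
so gcd(47, 6) = 1.

1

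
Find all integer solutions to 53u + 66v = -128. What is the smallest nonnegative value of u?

gcd(66, 53):
  66 = 1×53 + 13
  53 = 4×13 + 1
  13 = 13×1
so gcd(66, 53) = 1.
1 divides -128, so solutions exist.
Back-substitute for Bézout coefficients:
  1 = 53 - 4×13
  ... = 53×(5) + 66×(-4)
Scale by -128/1 = -128: (u₀, v₀) = (-640, 512).
General solution: u = -640 + 66t, v = 512 - 53t for integer t.
u ≥ 0: smallest is -640 mod 66 = 20 (at t = 10), with v = -18.

20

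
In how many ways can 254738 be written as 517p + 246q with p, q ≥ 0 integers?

2

gcd(517, 246):
  517 = 2·246 + 25
  246 = 9·25 + 21
  25 = 1·21 + 4
  21 = 5·4 + 1
  4 = 4·1
so gcd(517, 246) = 1.
Back-substitute for Bézout coefficients:
  1 = 21 - 5·4
  ... = 517·(-59) + 246·(124)
Scale by 254738: one solution is (-15029542, 31587512). Reduce p mod 246: (74, 880).
General: p = 74 + 246t, q = 880 - 517t.
p ≥ 0 ⇒ t ≥ 0; q ≥ 0 ⇒ t ≤ 1. So t ∈ [0, 1]: 2 solutions.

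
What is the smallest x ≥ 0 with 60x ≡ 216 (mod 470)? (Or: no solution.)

no solution

gcd(470, 60) = 10  (470 = 7·60 + 50, 60 = 1·50 + 10, 50 = 5·10).
10 does not divide 216, so the congruence has no solution.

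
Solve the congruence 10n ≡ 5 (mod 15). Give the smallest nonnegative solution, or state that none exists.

2

gcd(15, 10) = 5.
5 divides 5, so solutions exist.
By Bézout, 10×(-1) + 15×(1) = 5.
So 10×(-1) ≡ 5 (mod 15); multiply by 1: n ≡ -1 (mod 3).
Smallest nonnegative: n = -1 mod 3 = 2.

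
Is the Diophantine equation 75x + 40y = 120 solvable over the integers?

gcd(75, 40) = 5  (75 = 1·40 + 35, 40 = 1·35 + 5, 35 = 7·5).
5 divides 120, so integer solutions exist.

yes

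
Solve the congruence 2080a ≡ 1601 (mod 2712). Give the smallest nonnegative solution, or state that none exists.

no solution

gcd(2712, 2080):
  2712 = 1·2080 + 632
  2080 = 3·632 + 184
  632 = 3·184 + 80
  184 = 2·80 + 24
  80 = 3·24 + 8
  24 = 3·8
so gcd(2712, 2080) = 8.
8 does not divide 1601, so the congruence has no solution.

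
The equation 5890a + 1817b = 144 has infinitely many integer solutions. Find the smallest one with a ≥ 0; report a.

348

gcd(5890, 1817) = 1  (5890 = 3*1817 + 439, 1817 = 4*439 + 61, 439 = 7*61 + 12, 61 = 5*12 + 1, 12 = 12*1).
1 divides 144, so solutions exist.
Back-substituting, 5890*(-149) + 1817*(483) = 1.
Scale by 144/1 = 144: (a₀, b₀) = (-21456, 69552).
General solution: a = -21456 + 1817t, b = 69552 - 5890t for integer t.
a ≥ 0: smallest is -21456 mod 1817 = 348 (at t = 12), with b = -1128.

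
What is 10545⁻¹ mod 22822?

gcd(22822, 10545):
  22822 = 2×10545 + 1732
  10545 = 6×1732 + 153
  1732 = 11×153 + 49
  153 = 3×49 + 6
  49 = 8×6 + 1
  6 = 6×1
so gcd(22822, 10545) = 1.
Back-substitute for Bézout coefficients:
  1 = 49 - 8×6
  ... = 10545×(-3729) + 22822×(1723)
So 10545×-3729 ≡ 1 (mod 22822), and -3729 mod 22822 = 19093.

19093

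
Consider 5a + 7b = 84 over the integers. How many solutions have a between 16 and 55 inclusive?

gcd(7, 5) = 1  (7 = 1·5 + 2, 5 = 2·2 + 1, 2 = 2·1).
Back-substituting, 5·(3) + 7·(-2) = 1.
Scale by 84: particular solution (252, -168); reduce a mod 7: (0, 12).
General solution: a = 0 + 7t, b = 12 - 5t for integer t.
16 ≤ 0 + 7t ≤ 55 gives t ∈ [3, 7], which is 5 values.

5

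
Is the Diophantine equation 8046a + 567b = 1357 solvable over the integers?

no

gcd(8046, 567):
  8046 = 14*567 + 108
  567 = 5*108 + 27
  108 = 4*27
so gcd(8046, 567) = 27.
27 does not divide 1357 (remainder 7), so no integer solutions.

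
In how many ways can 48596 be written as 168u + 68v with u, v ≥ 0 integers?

gcd(168, 68) = 4  (168 = 2×68 + 32, 68 = 2×32 + 4, 32 = 8×4).
Back-substituting, 168×(-2) + 68×(5) = 4.
Scale by 12149: one solution is (-24298, 60745). Reduce u mod 17: (12, 685).
General: u = 12 + 17t, v = 685 - 42t.
u ≥ 0 ⇒ t ≥ 0; v ≥ 0 ⇒ t ≤ 16. So t ∈ [0, 16]: 17 solutions.

17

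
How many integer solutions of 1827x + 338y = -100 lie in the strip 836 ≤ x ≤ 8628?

gcd(1827, 338) = 1.
By Bézout, 1827*(-37) + 338*(200) = 1.
Particular solution: (320, -1730).
General solution: x = 320 + 338t, y = -1730 - 1827t for integer t.
836 ≤ 320 + 338t ≤ 8628 gives t ∈ [2, 24], which is 23 values.

23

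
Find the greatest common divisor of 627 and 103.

gcd(627, 103) = 1  (627 = 6·103 + 9, 103 = 11·9 + 4, 9 = 2·4 + 1, 4 = 4·1).

1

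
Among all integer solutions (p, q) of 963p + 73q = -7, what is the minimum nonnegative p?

36

gcd(963, 73) = 1.
1 divides -7, so solutions exist.
By Bézout, 963×(-26) + 73×(343) = 1.
Scale by -7/1 = -7: (p₀, q₀) = (182, -2401).
General solution: p = 182 + 73t, q = -2401 - 963t for integer t.
p ≥ 0: smallest is 182 mod 73 = 36 (at t = -2), with q = -475.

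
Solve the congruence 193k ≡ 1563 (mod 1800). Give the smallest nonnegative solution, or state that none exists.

gcd(1800, 193) = 1.
1 divides 1563, so solutions exist.
By Bézout, 193*(457) + 1800*(-49) = 1.
So 193*(457) ≡ 1 (mod 1800); multiply by 1563: k ≡ 714291 (mod 1800).
Smallest nonnegative: k = 714291 mod 1800 = 1491.

1491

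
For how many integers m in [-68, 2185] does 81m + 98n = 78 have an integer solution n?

23

gcd(98, 81) = 1.
By Bézout, 81×(23) + 98×(-19) = 1.
Particular solution: (30, -24).
General solution: m = 30 + 98t, n = -24 - 81t for integer t.
-68 ≤ 30 + 98t ≤ 2185 gives t ∈ [-1, 21], which is 23 values.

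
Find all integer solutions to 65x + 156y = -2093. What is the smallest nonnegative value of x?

11

gcd(156, 65):
  156 = 2·65 + 26
  65 = 2·26 + 13
  26 = 2·13
so gcd(156, 65) = 13.
13 divides -2093, so solutions exist.
Back-substitute for Bézout coefficients:
  13 = 65 - 2·26
  ... = 65·(5) + 156·(-2)
Scale by -2093/13 = -161: (x₀, y₀) = (-805, 322).
General solution: x = -805 + 12t, y = 322 - 5t for integer t.
x ≥ 0: smallest is -805 mod 12 = 11 (at t = 68), with y = -18.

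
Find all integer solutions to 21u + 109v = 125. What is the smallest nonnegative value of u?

89

gcd(109, 21) = 1  (109 = 5*21 + 4, 21 = 5*4 + 1, 4 = 4*1).
1 divides 125, so solutions exist.
Back-substituting, 21*(26) + 109*(-5) = 1.
Scale by 125/1 = 125: (u₀, v₀) = (3250, -625).
General solution: u = 3250 + 109t, v = -625 - 21t for integer t.
u ≥ 0: smallest is 3250 mod 109 = 89 (at t = -29), with v = -16.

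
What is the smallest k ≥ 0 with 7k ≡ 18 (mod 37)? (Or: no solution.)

29

gcd(37, 7):
  37 = 5·7 + 2
  7 = 3·2 + 1
  2 = 2·1
so gcd(37, 7) = 1.
1 divides 18, so solutions exist.
Back-substitute for Bézout coefficients:
  1 = 7 - 3·2
  ... = 7·(16) + 37·(-3)
So 7·(16) ≡ 1 (mod 37); multiply by 18: k ≡ 288 (mod 37).
Smallest nonnegative: k = 288 mod 37 = 29.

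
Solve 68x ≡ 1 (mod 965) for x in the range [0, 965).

gcd(965, 68) = 1.
By Bézout, 68*(-298) + 965*(21) = 1.
So 68*-298 ≡ 1 (mod 965), and -298 mod 965 = 667.

667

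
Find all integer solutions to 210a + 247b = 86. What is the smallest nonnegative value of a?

238

gcd(247, 210) = 1  (247 = 1*210 + 37, 210 = 5*37 + 25, 37 = 1*25 + 12, 25 = 2*12 + 1, 12 = 12*1).
1 divides 86, so solutions exist.
Back-substituting, 210*(20) + 247*(-17) = 1.
Scale by 86/1 = 86: (a₀, b₀) = (1720, -1462).
General solution: a = 1720 + 247t, b = -1462 - 210t for integer t.
a ≥ 0: smallest is 1720 mod 247 = 238 (at t = -6), with b = -202.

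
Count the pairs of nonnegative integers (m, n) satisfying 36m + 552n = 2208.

gcd(552, 36) = 12.
By Bézout, 36×(-15) + 552×(1) = 12.
One solution: (0, 4).
General: m = 0 + 46t, n = 4 - 3t.
m ≥ 0 ⇒ t ≥ 0; n ≥ 0 ⇒ t ≤ 1. So t ∈ [0, 1]: 2 solutions.

2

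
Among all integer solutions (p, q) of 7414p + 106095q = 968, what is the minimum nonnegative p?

1517

gcd(106095, 7414) = 11.
11 divides 968, so solutions exist.
By Bézout, 7414·(-1846) + 106095·(129) = 11.
Scale by 968/11 = 88: (p₀, q₀) = (-162448, 11352).
General solution: p = -162448 + 9645t, q = 11352 - 674t for integer t.
p ≥ 0: smallest is -162448 mod 9645 = 1517 (at t = 17), with q = -106.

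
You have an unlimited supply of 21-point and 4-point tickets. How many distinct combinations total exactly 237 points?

3

Need nonnegative integers with 21j + 4k = 237.
gcd(21, 4) = 1, and 21·(1) + 4·(-5) = 1.
So (j₀, k₀) = (237, -1185); general j = 237 + 4t, k = -1185 - 21t.
j ≥ 0 ⇒ t ≥ -59; k ≥ 0 ⇒ t ≤ -57. That's 3 values of t.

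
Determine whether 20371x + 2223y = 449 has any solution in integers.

no

gcd(20371, 2223) = 13.
13 does not divide 449 (remainder 7), so no integer solutions.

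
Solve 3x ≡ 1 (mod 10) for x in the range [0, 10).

gcd(10, 3):
  10 = 3×3 + 1
  3 = 3×1
so gcd(10, 3) = 1.
Back-substitute for Bézout coefficients:
  1 = 10 - 3×3
  ... = 3×(-3) + 10×(1)
So 3×-3 ≡ 1 (mod 10), and -3 mod 10 = 7.

7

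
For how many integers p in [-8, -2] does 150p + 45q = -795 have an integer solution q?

gcd(150, 45) = 15  (150 = 3×45 + 15, 45 = 3×15).
Back-substituting, 150×(1) + 45×(-3) = 15.
Scale by -53: particular solution (-53, 159); reduce p mod 3: (1, -21).
General solution: p = 1 + 3t, q = -21 - 10t for integer t.
-8 ≤ 1 + 3t ≤ -2 gives t ∈ [-3, -1], which is 3 values.

3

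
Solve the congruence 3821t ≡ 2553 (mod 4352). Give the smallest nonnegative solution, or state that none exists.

gcd(4352, 3821):
  4352 = 1*3821 + 531
  3821 = 7*531 + 104
  531 = 5*104 + 11
  104 = 9*11 + 5
  11 = 2*5 + 1
  5 = 5*1
so gcd(4352, 3821) = 1.
1 divides 2553, so solutions exist.
Back-substitute for Bézout coefficients:
  1 = 11 - 2*5
  ... = 3821*(-795) + 4352*(698)
So 3821*(-795) ≡ 1 (mod 4352); multiply by 2553: t ≡ -2029635 (mod 4352).
Smallest nonnegative: t = -2029635 mod 4352 = 2749.

2749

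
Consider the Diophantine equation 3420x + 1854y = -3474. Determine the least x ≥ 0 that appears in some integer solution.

70

gcd(3420, 1854) = 18  (3420 = 1*1854 + 1566, 1854 = 1*1566 + 288, 1566 = 5*288 + 126, 288 = 2*126 + 36, 126 = 3*36 + 18, 36 = 2*18).
18 divides -3474, so solutions exist.
Back-substituting, 3420*(45) + 1854*(-83) = 18.
Scale by -3474/18 = -193: (x₀, y₀) = (-8685, 16019).
General solution: x = -8685 + 103t, y = 16019 - 190t for integer t.
x ≥ 0: smallest is -8685 mod 103 = 70 (at t = 85), with y = -131.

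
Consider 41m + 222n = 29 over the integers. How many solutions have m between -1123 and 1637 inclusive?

gcd(222, 41) = 1.
By Bézout, 41×(65) + 222×(-12) = 1.
Particular solution: (109, -20).
General solution: m = 109 + 222t, n = -20 - 41t for integer t.
-1123 ≤ 109 + 222t ≤ 1637 gives t ∈ [-5, 6], which is 12 values.

12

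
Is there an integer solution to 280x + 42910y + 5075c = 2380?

yes

gcd(42910, 280) = 70.
gcd(70, 5075) = 35.
35 divides 2380, so integer solutions exist.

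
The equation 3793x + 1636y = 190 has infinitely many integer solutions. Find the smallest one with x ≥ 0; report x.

gcd(3793, 1636) = 1  (3793 = 2·1636 + 521, 1636 = 3·521 + 73, 521 = 7·73 + 10, 73 = 7·10 + 3, 10 = 3·3 + 1, 3 = 3·1).
1 divides 190, so solutions exist.
Back-substituting, 3793·(493) + 1636·(-1143) = 1.
Scale by 190/1 = 190: (x₀, y₀) = (93670, -217170).
General solution: x = 93670 + 1636t, y = -217170 - 3793t for integer t.
x ≥ 0: smallest is 93670 mod 1636 = 418 (at t = -57), with y = -969.

418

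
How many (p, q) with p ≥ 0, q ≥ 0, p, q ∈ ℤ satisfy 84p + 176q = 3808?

1

gcd(176, 84) = 4.
By Bézout, 84*(21) + 176*(-10) = 4.
One solution: (16, 14).
General: p = 16 + 44t, q = 14 - 21t.
p ≥ 0 ⇒ t ≥ 0; q ≥ 0 ⇒ t ≤ 0. So t ∈ [0, 0]: 1 solution.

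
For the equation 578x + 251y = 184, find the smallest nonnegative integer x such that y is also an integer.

gcd(578, 251) = 1.
1 divides 184, so solutions exist.
By Bézout, 578×(109) + 251×(-251) = 1.
Scale by 184/1 = 184: (x₀, y₀) = (20056, -46184).
General solution: x = 20056 + 251t, y = -46184 - 578t for integer t.
x ≥ 0: smallest is 20056 mod 251 = 227 (at t = -79), with y = -522.

227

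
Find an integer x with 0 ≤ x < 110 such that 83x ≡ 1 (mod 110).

gcd(110, 83) = 1  (110 = 1×83 + 27, 83 = 3×27 + 2, 27 = 13×2 + 1, 2 = 2×1).
Back-substituting, 83×(-53) + 110×(40) = 1.
So 83×-53 ≡ 1 (mod 110), and -53 mod 110 = 57.

57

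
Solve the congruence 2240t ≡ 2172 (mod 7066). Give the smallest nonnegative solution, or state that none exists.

gcd(7066, 2240) = 2  (7066 = 3*2240 + 346, 2240 = 6*346 + 164, 346 = 2*164 + 18, 164 = 9*18 + 2, 18 = 9*2).
2 divides 2172, so solutions exist.
Back-substituting, 2240*(388) + 7066*(-123) = 2.
So 2240*(388) ≡ 2 (mod 7066); multiply by 1086: t ≡ 421368 (mod 3533).
Smallest nonnegative: t = 421368 mod 3533 = 941.

941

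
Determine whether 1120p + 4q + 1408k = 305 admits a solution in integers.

no

gcd(1120, 4) = 4  (1120 = 280*4).
gcd(4, 1408) = 4.
4 does not divide 305 (remainder 1), so no integer solutions.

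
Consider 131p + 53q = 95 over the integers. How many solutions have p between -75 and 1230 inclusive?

24

gcd(131, 53) = 1.
By Bézout, 131·(17) + 53·(-42) = 1.
Particular solution: (25, -60).
General solution: p = 25 + 53t, q = -60 - 131t for integer t.
-75 ≤ 25 + 53t ≤ 1230 gives t ∈ [-1, 22], which is 24 values.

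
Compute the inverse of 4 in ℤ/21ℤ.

16

gcd(21, 4) = 1.
By Bézout, 4*(-5) + 21*(1) = 1.
So 4*-5 ≡ 1 (mod 21), and -5 mod 21 = 16.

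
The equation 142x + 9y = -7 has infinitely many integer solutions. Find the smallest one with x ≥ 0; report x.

8

gcd(142, 9) = 1  (142 = 15×9 + 7, 9 = 1×7 + 2, 7 = 3×2 + 1, 2 = 2×1).
1 divides -7, so solutions exist.
Back-substituting, 142×(4) + 9×(-63) = 1.
Scale by -7/1 = -7: (x₀, y₀) = (-28, 441).
General solution: x = -28 + 9t, y = 441 - 142t for integer t.
x ≥ 0: smallest is -28 mod 9 = 8 (at t = 4), with y = -127.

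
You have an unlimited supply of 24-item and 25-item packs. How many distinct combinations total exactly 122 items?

1

Need nonnegative integers with 24j + 25k = 122.
gcd(24, 25) = 1, and 24·(-1) + 25·(1) = 1.
So (j₀, k₀) = (-122, 122); general j = -122 + 25t, k = 122 - 24t.
j ≥ 0 ⇒ t ≥ 5; k ≥ 0 ⇒ t ≤ 5. That's 1 value of t.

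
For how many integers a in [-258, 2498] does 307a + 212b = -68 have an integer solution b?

13

gcd(307, 212) = 1.
By Bézout, 307·(-29) + 212·(42) = 1.
Particular solution: (64, -93).
General solution: a = 64 + 212t, b = -93 - 307t for integer t.
-258 ≤ 64 + 212t ≤ 2498 gives t ∈ [-1, 11], which is 13 values.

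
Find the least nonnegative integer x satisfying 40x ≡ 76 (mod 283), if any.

200

gcd(283, 40) = 1.
1 divides 76, so solutions exist.
By Bézout, 40·(92) + 283·(-13) = 1.
So 40·(92) ≡ 1 (mod 283); multiply by 76: x ≡ 6992 (mod 283).
Smallest nonnegative: x = 6992 mod 283 = 200.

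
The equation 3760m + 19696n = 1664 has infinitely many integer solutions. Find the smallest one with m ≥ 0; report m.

gcd(19696, 3760) = 16.
16 divides 1664, so solutions exist.
By Bézout, 3760·(-110) + 19696·(21) = 16.
Scale by 1664/16 = 104: (m₀, n₀) = (-11440, 2184).
General solution: m = -11440 + 1231t, n = 2184 - 235t for integer t.
m ≥ 0: smallest is -11440 mod 1231 = 870 (at t = 10), with n = -166.

870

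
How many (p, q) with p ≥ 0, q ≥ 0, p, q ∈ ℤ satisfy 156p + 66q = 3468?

gcd(156, 66) = 6  (156 = 2×66 + 24, 66 = 2×24 + 18, 24 = 1×18 + 6, 18 = 3×6).
Back-substituting, 156×(3) + 66×(-7) = 6.
Scale by 578: one solution is (1734, -4046). Reduce p mod 11: (7, 36).
General: p = 7 + 11t, q = 36 - 26t.
p ≥ 0 ⇒ t ≥ 0; q ≥ 0 ⇒ t ≤ 1. So t ∈ [0, 1]: 2 solutions.

2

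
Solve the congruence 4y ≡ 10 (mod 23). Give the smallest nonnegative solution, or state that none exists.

gcd(23, 4) = 1.
1 divides 10, so solutions exist.
By Bézout, 4·(6) + 23·(-1) = 1.
So 4·(6) ≡ 1 (mod 23); multiply by 10: y ≡ 60 (mod 23).
Smallest nonnegative: y = 60 mod 23 = 14.

14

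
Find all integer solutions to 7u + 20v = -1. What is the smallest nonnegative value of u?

gcd(20, 7) = 1.
1 divides -1, so solutions exist.
By Bézout, 7×(3) + 20×(-1) = 1.
Scale by -1/1 = -1: (u₀, v₀) = (-3, 1).
General solution: u = -3 + 20t, v = 1 - 7t for integer t.
u ≥ 0: smallest is -3 mod 20 = 17 (at t = 1), with v = -6.

17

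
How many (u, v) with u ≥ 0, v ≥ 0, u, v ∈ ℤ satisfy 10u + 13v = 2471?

gcd(13, 10):
  13 = 1*10 + 3
  10 = 3*3 + 1
  3 = 3*1
so gcd(13, 10) = 1.
Back-substitute for Bézout coefficients:
  1 = 10 - 3*3
  ... = 10*(4) + 13*(-3)
Scale by 2471: one solution is (9884, -7413). Reduce u mod 13: (4, 187).
General: u = 4 + 13t, v = 187 - 10t.
u ≥ 0 ⇒ t ≥ 0; v ≥ 0 ⇒ t ≤ 18. So t ∈ [0, 18]: 19 solutions.

19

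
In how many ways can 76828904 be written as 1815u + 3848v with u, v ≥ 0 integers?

gcd(3848, 1815) = 1.
By Bézout, 1815*(759) + 3848*(-358) = 1.
One solution: (3568, 18283).
General: u = 3568 + 3848t, v = 18283 - 1815t.
u ≥ 0 ⇒ t ≥ 0; v ≥ 0 ⇒ t ≤ 10. So t ∈ [0, 10]: 11 solutions.

11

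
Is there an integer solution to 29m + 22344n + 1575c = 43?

gcd(22344, 29) = 1  (22344 = 770·29 + 14, 29 = 2·14 + 1, 14 = 14·1).
gcd(1, 1575) = 1.
1 divides 43, so integer solutions exist.

yes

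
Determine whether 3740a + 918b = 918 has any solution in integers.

yes

gcd(3740, 918) = 34  (3740 = 4*918 + 68, 918 = 13*68 + 34, 68 = 2*34).
34 divides 918, so integer solutions exist.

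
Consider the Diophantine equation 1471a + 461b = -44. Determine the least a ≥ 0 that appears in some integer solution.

230

gcd(1471, 461) = 1.
1 divides -44, so solutions exist.
By Bézout, 1471×(-110) + 461×(351) = 1.
Scale by -44/1 = -44: (a₀, b₀) = (4840, -15444).
General solution: a = 4840 + 461t, b = -15444 - 1471t for integer t.
a ≥ 0: smallest is 4840 mod 461 = 230 (at t = -10), with b = -734.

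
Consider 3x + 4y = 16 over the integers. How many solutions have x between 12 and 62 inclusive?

13

gcd(4, 3) = 1.
By Bézout, 3×(-1) + 4×(1) = 1.
Particular solution: (0, 4).
General solution: x = 0 + 4t, y = 4 - 3t for integer t.
12 ≤ 0 + 4t ≤ 62 gives t ∈ [3, 15], which is 13 values.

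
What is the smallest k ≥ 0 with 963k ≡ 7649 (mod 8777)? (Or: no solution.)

4401

gcd(8777, 963) = 1  (8777 = 9*963 + 110, 963 = 8*110 + 83, 110 = 1*83 + 27, 83 = 3*27 + 2, 27 = 13*2 + 1, 2 = 2*1).
1 divides 7649, so solutions exist.
Back-substituting, 963*(-4229) + 8777*(464) = 1.
So 963*(-4229) ≡ 1 (mod 8777); multiply by 7649: k ≡ -32347621 (mod 8777).
Smallest nonnegative: k = -32347621 mod 8777 = 4401.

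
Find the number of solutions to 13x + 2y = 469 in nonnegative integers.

gcd(13, 2) = 1  (13 = 6·2 + 1, 2 = 2·1).
Back-substituting, 13·(1) + 2·(-6) = 1.
Scale by 469: one solution is (469, -2814). Reduce x mod 2: (1, 228).
General: x = 1 + 2t, y = 228 - 13t.
x ≥ 0 ⇒ t ≥ 0; y ≥ 0 ⇒ t ≤ 17. So t ∈ [0, 17]: 18 solutions.

18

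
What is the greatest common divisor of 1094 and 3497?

1

gcd(3497, 1094):
  3497 = 3×1094 + 215
  1094 = 5×215 + 19
  215 = 11×19 + 6
  19 = 3×6 + 1
  6 = 6×1
so gcd(3497, 1094) = 1.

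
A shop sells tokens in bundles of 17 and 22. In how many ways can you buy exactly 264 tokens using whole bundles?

Need nonnegative integers with 17j + 22k = 264.
gcd(17, 22) = 1, and 17·(-9) + 22·(7) = 1.
So (j₀, k₀) = (-2376, 1848); general j = -2376 + 22t, k = 1848 - 17t.
j ≥ 0 ⇒ t ≥ 108; k ≥ 0 ⇒ t ≤ 108. That's 1 value of t.

1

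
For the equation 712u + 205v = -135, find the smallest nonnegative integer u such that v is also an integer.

155

gcd(712, 205):
  712 = 3*205 + 97
  205 = 2*97 + 11
  97 = 8*11 + 9
  11 = 1*9 + 2
  9 = 4*2 + 1
  2 = 2*1
so gcd(712, 205) = 1.
1 divides -135, so solutions exist.
Back-substitute for Bézout coefficients:
  1 = 9 - 4*2
  ... = 712*(93) + 205*(-323)
Scale by -135/1 = -135: (u₀, v₀) = (-12555, 43605).
General solution: u = -12555 + 205t, v = 43605 - 712t for integer t.
u ≥ 0: smallest is -12555 mod 205 = 155 (at t = 62), with v = -539.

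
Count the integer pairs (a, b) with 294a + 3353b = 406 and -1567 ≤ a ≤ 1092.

gcd(3353, 294) = 7  (3353 = 11*294 + 119, 294 = 2*119 + 56, 119 = 2*56 + 7, 56 = 8*7).
Back-substituting, 294*(-57) + 3353*(5) = 7.
Scale by 58: particular solution (-3306, 290); reduce a mod 479: (47, -4).
General solution: a = 47 + 479t, b = -4 - 42t for integer t.
-1567 ≤ 47 + 479t ≤ 1092 gives t ∈ [-3, 2], which is 6 values.

6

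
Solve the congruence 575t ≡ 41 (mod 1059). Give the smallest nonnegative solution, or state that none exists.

gcd(1059, 575) = 1.
1 divides 41, so solutions exist.
By Bézout, 575*(-256) + 1059*(139) = 1.
So 575*(-256) ≡ 1 (mod 1059); multiply by 41: t ≡ -10496 (mod 1059).
Smallest nonnegative: t = -10496 mod 1059 = 94.

94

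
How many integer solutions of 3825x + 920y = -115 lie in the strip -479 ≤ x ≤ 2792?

gcd(3825, 920) = 5.
By Bézout, 3825×(-19) + 920×(79) = 5.
Particular solution: (69, -287).
General solution: x = 69 + 184t, y = -287 - 765t for integer t.
-479 ≤ 69 + 184t ≤ 2792 gives t ∈ [-2, 14], which is 17 values.

17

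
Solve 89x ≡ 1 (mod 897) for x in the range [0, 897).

383

gcd(897, 89) = 1.
By Bézout, 89·(383) + 897·(-38) = 1.
So 89·383 ≡ 1 (mod 897), and 383 mod 897 = 383.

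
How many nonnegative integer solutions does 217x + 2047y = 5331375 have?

12

gcd(2047, 217):
  2047 = 9×217 + 94
  217 = 2×94 + 29
  94 = 3×29 + 7
  29 = 4×7 + 1
  7 = 7×1
so gcd(2047, 217) = 1.
Back-substitute for Bézout coefficients:
  1 = 29 - 4×7
  ... = 217×(283) + 2047×(-30)
Scale by 5331375: one solution is (1508779125, -159941250). Reduce x mod 2047: (929, 2506).
General: x = 929 + 2047t, y = 2506 - 217t.
x ≥ 0 ⇒ t ≥ 0; y ≥ 0 ⇒ t ≤ 11. So t ∈ [0, 11]: 12 solutions.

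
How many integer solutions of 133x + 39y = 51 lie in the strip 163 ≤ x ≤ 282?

3

gcd(133, 39) = 1.
By Bézout, 133×(-17) + 39×(58) = 1.
Particular solution: (30, -101).
General solution: x = 30 + 39t, y = -101 - 133t for integer t.
163 ≤ 30 + 39t ≤ 282 gives t ∈ [4, 6], which is 3 values.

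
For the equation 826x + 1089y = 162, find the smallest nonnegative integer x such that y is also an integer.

459

gcd(1089, 826):
  1089 = 1*826 + 263
  826 = 3*263 + 37
  263 = 7*37 + 4
  37 = 9*4 + 1
  4 = 4*1
so gcd(1089, 826) = 1.
1 divides 162, so solutions exist.
Back-substitute for Bézout coefficients:
  1 = 37 - 9*4
  ... = 826*(265) + 1089*(-201)
Scale by 162/1 = 162: (x₀, y₀) = (42930, -32562).
General solution: x = 42930 + 1089t, y = -32562 - 826t for integer t.
x ≥ 0: smallest is 42930 mod 1089 = 459 (at t = -39), with y = -348.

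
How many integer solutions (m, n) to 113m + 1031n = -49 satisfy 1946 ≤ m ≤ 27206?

gcd(1031, 113) = 1.
By Bézout, 113*(73) + 1031*(-8) = 1.
Particular solution: (547, -60).
General solution: m = 547 + 1031t, n = -60 - 113t for integer t.
1946 ≤ 547 + 1031t ≤ 27206 gives t ∈ [2, 25], which is 24 values.

24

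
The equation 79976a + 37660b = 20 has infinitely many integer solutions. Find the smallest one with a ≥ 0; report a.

gcd(79976, 37660):
  79976 = 2×37660 + 4656
  37660 = 8×4656 + 412
  4656 = 11×412 + 124
  412 = 3×124 + 40
  124 = 3×40 + 4
  40 = 10×4
so gcd(79976, 37660) = 4.
4 divides 20, so solutions exist.
Back-substitute for Bézout coefficients:
  4 = 124 - 3×40
  ... = 79976×(914) + 37660×(-1941)
Scale by 20/4 = 5: (a₀, b₀) = (4570, -9705).
General solution: a = 4570 + 9415t, b = -9705 - 19994t for integer t.
a ≥ 0: smallest is 4570 mod 9415 = 4570 (at t = 0), with b = -9705.

4570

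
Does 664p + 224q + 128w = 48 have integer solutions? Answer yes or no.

yes

gcd(664, 224) = 8.
gcd(8, 128) = 8.
8 divides 48, so integer solutions exist.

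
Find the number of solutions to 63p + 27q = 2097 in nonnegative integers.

gcd(63, 27):
  63 = 2·27 + 9
  27 = 3·9
so gcd(63, 27) = 9.
Back-substitute for Bézout coefficients:
  9 = 63 - 2·27
  ... = 63·(1) + 27·(-2)
Scale by 233: one solution is (233, -466). Reduce p mod 3: (2, 73).
General: p = 2 + 3t, q = 73 - 7t.
p ≥ 0 ⇒ t ≥ 0; q ≥ 0 ⇒ t ≤ 10. So t ∈ [0, 10]: 11 solutions.

11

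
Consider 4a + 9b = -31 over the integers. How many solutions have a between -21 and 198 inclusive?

25

gcd(9, 4):
  9 = 2*4 + 1
  4 = 4*1
so gcd(9, 4) = 1.
Back-substitute for Bézout coefficients:
  1 = 9 - 2*4
  ... = 4*(-2) + 9*(1)
Scale by -31: particular solution (62, -31); reduce a mod 9: (8, -7).
General solution: a = 8 + 9t, b = -7 - 4t for integer t.
-21 ≤ 8 + 9t ≤ 198 gives t ∈ [-3, 21], which is 25 values.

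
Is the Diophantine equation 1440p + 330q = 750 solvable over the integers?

gcd(1440, 330):
  1440 = 4×330 + 120
  330 = 2×120 + 90
  120 = 1×90 + 30
  90 = 3×30
so gcd(1440, 330) = 30.
30 divides 750, so integer solutions exist.

yes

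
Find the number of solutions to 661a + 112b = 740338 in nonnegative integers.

10

gcd(661, 112) = 1  (661 = 5×112 + 101, 112 = 1×101 + 11, 101 = 9×11 + 2, 11 = 5×2 + 1, 2 = 2×1).
Back-substituting, 661×(-51) + 112×(301) = 1.
Scale by 740338: one solution is (-37757238, 222841738). Reduce a mod 112: (90, 6079).
General: a = 90 + 112t, b = 6079 - 661t.
a ≥ 0 ⇒ t ≥ 0; b ≥ 0 ⇒ t ≤ 9. So t ∈ [0, 9]: 10 solutions.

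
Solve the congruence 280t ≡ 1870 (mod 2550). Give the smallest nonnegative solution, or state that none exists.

34

gcd(2550, 280):
  2550 = 9·280 + 30
  280 = 9·30 + 10
  30 = 3·10
so gcd(2550, 280) = 10.
10 divides 1870, so solutions exist.
Back-substitute for Bézout coefficients:
  10 = 280 - 9·30
  ... = 280·(82) + 2550·(-9)
So 280·(82) ≡ 10 (mod 2550); multiply by 187: t ≡ 15334 (mod 255).
Smallest nonnegative: t = 15334 mod 255 = 34.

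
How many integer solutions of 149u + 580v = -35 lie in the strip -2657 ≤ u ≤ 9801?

22

gcd(580, 149):
  580 = 3·149 + 133
  149 = 1·133 + 16
  133 = 8·16 + 5
  16 = 3·5 + 1
  5 = 5·1
so gcd(580, 149) = 1.
Back-substitute for Bézout coefficients:
  1 = 16 - 3·5
  ... = 149·(109) + 580·(-28)
Scale by -35: particular solution (-3815, 980); reduce u mod 580: (245, -63).
General solution: u = 245 + 580t, v = -63 - 149t for integer t.
-2657 ≤ 245 + 580t ≤ 9801 gives t ∈ [-5, 16], which is 22 values.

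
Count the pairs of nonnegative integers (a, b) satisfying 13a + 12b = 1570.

10

gcd(13, 12) = 1  (13 = 1×12 + 1, 12 = 12×1).
Back-substituting, 13×(1) + 12×(-1) = 1.
Scale by 1570: one solution is (1570, -1570). Reduce a mod 12: (10, 120).
General: a = 10 + 12t, b = 120 - 13t.
a ≥ 0 ⇒ t ≥ 0; b ≥ 0 ⇒ t ≤ 9. So t ∈ [0, 9]: 10 solutions.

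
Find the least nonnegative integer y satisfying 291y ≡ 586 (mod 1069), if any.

gcd(1069, 291) = 1  (1069 = 3*291 + 196, 291 = 1*196 + 95, 196 = 2*95 + 6, 95 = 15*6 + 5, 6 = 1*5 + 1, 5 = 5*1).
1 divides 586, so solutions exist.
Back-substituting, 291*(-180) + 1069*(49) = 1.
So 291*(-180) ≡ 1 (mod 1069); multiply by 586: y ≡ -105480 (mod 1069).
Smallest nonnegative: y = -105480 mod 1069 = 351.

351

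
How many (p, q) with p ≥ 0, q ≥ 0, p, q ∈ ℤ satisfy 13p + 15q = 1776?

gcd(15, 13):
  15 = 1*13 + 2
  13 = 6*2 + 1
  2 = 2*1
so gcd(15, 13) = 1.
Back-substitute for Bézout coefficients:
  1 = 13 - 6*2
  ... = 13*(7) + 15*(-6)
Scale by 1776: one solution is (12432, -10656). Reduce p mod 15: (12, 108).
General: p = 12 + 15t, q = 108 - 13t.
p ≥ 0 ⇒ t ≥ 0; q ≥ 0 ⇒ t ≤ 8. So t ∈ [0, 8]: 9 solutions.

9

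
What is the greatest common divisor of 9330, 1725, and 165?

15

gcd(9330, 1725) = 15.
gcd(15, 165) = 15.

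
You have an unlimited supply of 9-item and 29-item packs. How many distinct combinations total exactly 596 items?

3

Need nonnegative integers with 9j + 29k = 596.
gcd(9, 29) = 1, and 9·(13) + 29·(-4) = 1.
So (j₀, k₀) = (7748, -2384); general j = 7748 + 29t, k = -2384 - 9t.
j ≥ 0 ⇒ t ≥ -267; k ≥ 0 ⇒ t ≤ -265. That's 3 values of t.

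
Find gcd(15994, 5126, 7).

1

gcd(15994, 5126) = 22.
gcd(22, 7) = 1.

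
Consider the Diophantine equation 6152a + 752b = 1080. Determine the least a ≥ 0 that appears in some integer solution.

gcd(6152, 752):
  6152 = 8·752 + 136
  752 = 5·136 + 72
  136 = 1·72 + 64
  72 = 1·64 + 8
  64 = 8·8
so gcd(6152, 752) = 8.
8 divides 1080, so solutions exist.
Back-substitute for Bézout coefficients:
  8 = 72 - 1·64
  ... = 6152·(-11) + 752·(90)
Scale by 1080/8 = 135: (a₀, b₀) = (-1485, 12150).
General solution: a = -1485 + 94t, b = 12150 - 769t for integer t.
a ≥ 0: smallest is -1485 mod 94 = 19 (at t = 16), with b = -154.

19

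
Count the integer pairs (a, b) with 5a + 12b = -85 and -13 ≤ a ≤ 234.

20

gcd(12, 5) = 1  (12 = 2×5 + 2, 5 = 2×2 + 1, 2 = 2×1).
Back-substituting, 5×(5) + 12×(-2) = 1.
Scale by -85: particular solution (-425, 170); reduce a mod 12: (7, -10).
General solution: a = 7 + 12t, b = -10 - 5t for integer t.
-13 ≤ 7 + 12t ≤ 234 gives t ∈ [-1, 18], which is 20 values.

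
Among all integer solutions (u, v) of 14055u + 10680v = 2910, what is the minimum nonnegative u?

gcd(14055, 10680):
  14055 = 1×10680 + 3375
  10680 = 3×3375 + 555
  3375 = 6×555 + 45
  555 = 12×45 + 15
  45 = 3×15
so gcd(14055, 10680) = 15.
15 divides 2910, so solutions exist.
Back-substitute for Bézout coefficients:
  15 = 555 - 12×45
  ... = 14055×(-231) + 10680×(304)
Scale by 2910/15 = 194: (u₀, v₀) = (-44814, 58976).
General solution: u = -44814 + 712t, v = 58976 - 937t for integer t.
u ≥ 0: smallest is -44814 mod 712 = 42 (at t = 63), with v = -55.

42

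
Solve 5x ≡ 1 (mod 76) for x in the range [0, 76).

gcd(76, 5) = 1.
By Bézout, 5*(-15) + 76*(1) = 1.
So 5*-15 ≡ 1 (mod 76), and -15 mod 76 = 61.

61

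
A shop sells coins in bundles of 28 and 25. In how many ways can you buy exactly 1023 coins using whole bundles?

1

Need nonnegative integers with 28j + 25k = 1023.
gcd(28, 25) = 1, and 28·(-8) + 25·(9) = 1.
So (j₀, k₀) = (-8184, 9207); general j = -8184 + 25t, k = 9207 - 28t.
j ≥ 0 ⇒ t ≥ 328; k ≥ 0 ⇒ t ≤ 328. That's 1 value of t.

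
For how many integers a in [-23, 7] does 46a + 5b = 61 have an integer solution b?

gcd(46, 5) = 1  (46 = 9×5 + 1, 5 = 5×1).
Back-substituting, 46×(1) + 5×(-9) = 1.
Scale by 61: particular solution (61, -549); reduce a mod 5: (1, 3).
General solution: a = 1 + 5t, b = 3 - 46t for integer t.
-23 ≤ 1 + 5t ≤ 7 gives t ∈ [-4, 1], which is 6 values.

6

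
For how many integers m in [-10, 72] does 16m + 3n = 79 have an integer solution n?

gcd(16, 3) = 1.
By Bézout, 16*(1) + 3*(-5) = 1.
Particular solution: (1, 21).
General solution: m = 1 + 3t, n = 21 - 16t for integer t.
-10 ≤ 1 + 3t ≤ 72 gives t ∈ [-3, 23], which is 27 values.

27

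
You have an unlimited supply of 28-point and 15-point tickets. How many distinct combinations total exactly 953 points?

2

Need nonnegative integers with 28j + 15k = 953.
gcd(28, 15) = 1, and 28·(7) + 15·(-13) = 1.
So (j₀, k₀) = (6671, -12389); general j = 6671 + 15t, k = -12389 - 28t.
j ≥ 0 ⇒ t ≥ -444; k ≥ 0 ⇒ t ≤ -443. That's 2 values of t.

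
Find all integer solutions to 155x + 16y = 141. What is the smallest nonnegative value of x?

7

gcd(155, 16):
  155 = 9×16 + 11
  16 = 1×11 + 5
  11 = 2×5 + 1
  5 = 5×1
so gcd(155, 16) = 1.
1 divides 141, so solutions exist.
Back-substitute for Bézout coefficients:
  1 = 11 - 2×5
  ... = 155×(3) + 16×(-29)
Scale by 141/1 = 141: (x₀, y₀) = (423, -4089).
General solution: x = 423 + 16t, y = -4089 - 155t for integer t.
x ≥ 0: smallest is 423 mod 16 = 7 (at t = -26), with y = -59.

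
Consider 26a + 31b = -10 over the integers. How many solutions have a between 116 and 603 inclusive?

16

gcd(31, 26) = 1.
By Bézout, 26·(6) + 31·(-5) = 1.
Particular solution: (2, -2).
General solution: a = 2 + 31t, b = -2 - 26t for integer t.
116 ≤ 2 + 31t ≤ 603 gives t ∈ [4, 19], which is 16 values.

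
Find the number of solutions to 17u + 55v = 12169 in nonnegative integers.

13

gcd(55, 17) = 1.
By Bézout, 17·(13) + 55·(-4) = 1.
One solution: (17, 216).
General: u = 17 + 55t, v = 216 - 17t.
u ≥ 0 ⇒ t ≥ 0; v ≥ 0 ⇒ t ≤ 12. So t ∈ [0, 12]: 13 solutions.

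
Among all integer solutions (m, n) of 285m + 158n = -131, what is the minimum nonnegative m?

45

gcd(285, 158):
  285 = 1·158 + 127
  158 = 1·127 + 31
  127 = 4·31 + 3
  31 = 10·3 + 1
  3 = 3·1
so gcd(285, 158) = 1.
1 divides -131, so solutions exist.
Back-substitute for Bézout coefficients:
  1 = 31 - 10·3
  ... = 285·(-51) + 158·(92)
Scale by -131/1 = -131: (m₀, n₀) = (6681, -12052).
General solution: m = 6681 + 158t, n = -12052 - 285t for integer t.
m ≥ 0: smallest is 6681 mod 158 = 45 (at t = -42), with n = -82.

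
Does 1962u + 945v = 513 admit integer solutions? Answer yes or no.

gcd(1962, 945):
  1962 = 2*945 + 72
  945 = 13*72 + 9
  72 = 8*9
so gcd(1962, 945) = 9.
9 divides 513, so integer solutions exist.

yes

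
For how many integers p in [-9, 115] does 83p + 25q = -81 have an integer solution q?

5

gcd(83, 25) = 1.
By Bézout, 83*(-3) + 25*(10) = 1.
Particular solution: (18, -63).
General solution: p = 18 + 25t, q = -63 - 83t for integer t.
-9 ≤ 18 + 25t ≤ 115 gives t ∈ [-1, 3], which is 5 values.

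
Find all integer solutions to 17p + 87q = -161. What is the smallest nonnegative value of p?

11

gcd(87, 17):
  87 = 5×17 + 2
  17 = 8×2 + 1
  2 = 2×1
so gcd(87, 17) = 1.
1 divides -161, so solutions exist.
Back-substitute for Bézout coefficients:
  1 = 17 - 8×2
  ... = 17×(41) + 87×(-8)
Scale by -161/1 = -161: (p₀, q₀) = (-6601, 1288).
General solution: p = -6601 + 87t, q = 1288 - 17t for integer t.
p ≥ 0: smallest is -6601 mod 87 = 11 (at t = 76), with q = -4.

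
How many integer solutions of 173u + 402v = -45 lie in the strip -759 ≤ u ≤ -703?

gcd(402, 173):
  402 = 2·173 + 56
  173 = 3·56 + 5
  56 = 11·5 + 1
  5 = 5·1
so gcd(402, 173) = 1.
Back-substitute for Bézout coefficients:
  1 = 56 - 11·5
  ... = 173·(-79) + 402·(34)
Scale by -45: particular solution (3555, -1530); reduce u mod 402: (339, -146).
General solution: u = 339 + 402t, v = -146 - 173t for integer t.
-759 ≤ 339 + 402t ≤ -703 gives t ∈ [-2, -3], which is 0 values.

0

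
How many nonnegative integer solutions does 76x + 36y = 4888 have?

gcd(76, 36) = 4.
By Bézout, 76×(1) + 36×(-2) = 4.
One solution: (7, 121).
General: x = 7 + 9t, y = 121 - 19t.
x ≥ 0 ⇒ t ≥ 0; y ≥ 0 ⇒ t ≤ 6. So t ∈ [0, 6]: 7 solutions.

7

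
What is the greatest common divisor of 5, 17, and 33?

1

gcd(17, 5) = 1.
gcd(1, 33) = 1.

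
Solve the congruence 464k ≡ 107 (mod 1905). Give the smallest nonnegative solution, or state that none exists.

gcd(1905, 464) = 1  (1905 = 4*464 + 49, 464 = 9*49 + 23, 49 = 2*23 + 3, 23 = 7*3 + 2, 3 = 1*2 + 1, 2 = 2*1).
1 divides 107, so solutions exist.
Back-substituting, 464*(-661) + 1905*(161) = 1.
So 464*(-661) ≡ 1 (mod 1905); multiply by 107: k ≡ -70727 (mod 1905).
Smallest nonnegative: k = -70727 mod 1905 = 1663.

1663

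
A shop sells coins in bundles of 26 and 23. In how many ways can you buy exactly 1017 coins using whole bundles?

1

Need nonnegative integers with 26j + 23k = 1017.
gcd(26, 23) = 1, and 26·(8) + 23·(-9) = 1.
So (j₀, k₀) = (8136, -9153); general j = 8136 + 23t, k = -9153 - 26t.
j ≥ 0 ⇒ t ≥ -353; k ≥ 0 ⇒ t ≤ -353. That's 1 value of t.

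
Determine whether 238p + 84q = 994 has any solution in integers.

gcd(238, 84) = 14.
14 divides 994, so integer solutions exist.

yes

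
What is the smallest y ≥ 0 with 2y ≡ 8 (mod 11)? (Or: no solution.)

4

gcd(11, 2):
  11 = 5*2 + 1
  2 = 2*1
so gcd(11, 2) = 1.
1 divides 8, so solutions exist.
Back-substitute for Bézout coefficients:
  1 = 11 - 5*2
  ... = 2*(-5) + 11*(1)
So 2*(-5) ≡ 1 (mod 11); multiply by 8: y ≡ -40 (mod 11).
Smallest nonnegative: y = -40 mod 11 = 4.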